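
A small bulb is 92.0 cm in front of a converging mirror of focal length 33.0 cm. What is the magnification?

1/d_i = 1/f − 1/d_o = 1/(33.00) − 1/(92.0) = 0.01943, so d_i = 51.46 cm.
m = −d_i/d_o = −(51.46)/(92.0) = -0.559.
The image is real, inverted and reduced, in front of the mirror.

m = -0.559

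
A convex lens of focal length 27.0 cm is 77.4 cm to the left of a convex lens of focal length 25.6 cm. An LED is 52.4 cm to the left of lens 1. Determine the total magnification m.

Lens 1: 1/d_i1 = 1/(27.0) − 1/(52.4) = 0.01795, so d_i1 = 55.70 cm; m₁ = −d_i1/d_o1 = -1.063.
d_o2 = 77.4 − (55.70) = 21.70 cm.
Lens 2: 1/d_i2 = 1/(25.6) − 1/(21.70) = -0.007020, so d_i2 = -142.4 cm; m₂ = −d_i2/d_o2 = +6.564.
m = m₁·m₂ = (-1.063)(+6.564) = -6.98.

m = -6.98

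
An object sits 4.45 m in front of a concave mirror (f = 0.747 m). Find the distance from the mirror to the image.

0.898 m

Mirror equation: 1/q = 1/f − 1/p = 1/(0.7470) − 1/(4.45) = 1.339 − 0.2247 = 1.114, so q = 0.898 m.
The image is real, inverted and reduced, in front of the mirror.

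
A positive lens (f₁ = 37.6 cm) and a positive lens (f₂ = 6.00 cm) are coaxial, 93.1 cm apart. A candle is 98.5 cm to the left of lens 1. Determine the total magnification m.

Lens 1: 1/d_i1 = 1/(37.6) − 1/(98.5) = 0.01644, so d_i1 = 60.81 cm; m₁ = −d_i1/d_o1 = -0.6174.
d_o2 = 93.1 − (60.81) = 32.29 cm.
Lens 2: 1/d_i2 = 1/(6.00) − 1/(32.29) = 0.1357, so d_i2 = 7.369 cm; m₂ = −d_i2/d_o2 = -0.2282.
m = m₁·m₂ = (-0.6174)(-0.2282) = +0.141.

m = +0.141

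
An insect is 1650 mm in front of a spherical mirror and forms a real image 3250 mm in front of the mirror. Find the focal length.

f = 1090 mm (concave)

Real image ⇒ d_i = +3250 mm.
1/f = 1/d_o + 1/d_i = 1/(1650) + 1/(3250) = 0.0009138, so f = 1090 mm.
Since f is positive, the spherical mirror is concave.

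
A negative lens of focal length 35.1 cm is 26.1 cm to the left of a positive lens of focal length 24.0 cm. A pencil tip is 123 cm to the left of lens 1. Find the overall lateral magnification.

m = -0.181

f₁ = −35.1 cm (diverging).
Lens 1: 1/d_i1 = 1/(-35.1) − 1/(123) = -0.03662, so d_i1 = -27.31 cm; m₁ = −d_i1/d_o1 = +0.2220.
d_o2 = 26.1 − (-27.31) = 53.41 cm.
Lens 2: 1/d_i2 = 1/(24.0) − 1/(53.41) = 0.02294, so d_i2 = 43.59 cm; m₂ = −d_i2/d_o2 = -0.8160.
m = m₁·m₂ = (+0.2220)(-0.8160) = -0.181.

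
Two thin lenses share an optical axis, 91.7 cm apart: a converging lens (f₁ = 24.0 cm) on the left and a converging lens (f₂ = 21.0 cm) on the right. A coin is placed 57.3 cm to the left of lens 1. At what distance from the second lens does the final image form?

36.0 cm

Lens 1: 1/d_i1 = 1/f₁ − 1/d_o1 = 1/(24.0) − 1/(57.3) = 0.02421, so d_i1 = 41.30 cm.
The intermediate image is 41.30 cm to the right of lens 1, which is 91.7 − (41.30) = 50.40 cm to the left of lens 2, so d_o2 = +50.40 cm.
Lens 2: 1/d_i2 = 1/f₂ − 1/d_o2 = 1/(21.0) − 1/(50.40) = 0.02778, so d_i2 = 36.0 cm.
The final image is real, 36.0 cm to the right of lens 2 (overall magnification ≈ 0.51).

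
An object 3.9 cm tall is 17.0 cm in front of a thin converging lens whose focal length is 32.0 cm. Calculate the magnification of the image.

m = +2.13

1/d_i = 1/f − 1/d_o = 1/(32.00) − 1/(17.0) = -0.02757, so d_i = -36.27 cm.
m = −d_i/d_o = −(-36.27)/(17.0) = +2.13.
The image is virtual, upright and enlarged, on the same side as the object.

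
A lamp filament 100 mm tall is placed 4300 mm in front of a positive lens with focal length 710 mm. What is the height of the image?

19.8 mm

1/d_i = 1/f − 1/d_o = 1/(710.0) − 1/(4300) = 0.001176, so d_i = 850.4 mm.
m = −d_i/d_o = -0.1978.
|h_i| = |m|·h_o = 0.1978 × 100 = 19.8 mm. The image is real, inverted and reduced, on the far side of the lens.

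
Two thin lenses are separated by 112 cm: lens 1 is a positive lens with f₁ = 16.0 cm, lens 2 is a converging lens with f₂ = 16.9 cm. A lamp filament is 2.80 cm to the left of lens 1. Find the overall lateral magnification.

m = -0.208

Lens 1: 1/d_i1 = 1/(16.0) − 1/(2.80) = -0.2946, so d_i1 = -3.394 cm; m₁ = −d_i1/d_o1 = +1.212.
d_o2 = 112 − (-3.394) = 115.4 cm.
Lens 2: 1/d_i2 = 1/(16.9) − 1/(115.4) = 0.05051, so d_i2 = 19.80 cm; m₂ = −d_i2/d_o2 = -0.1716.
m = m₁·m₂ = (+1.212)(-0.1716) = -0.208.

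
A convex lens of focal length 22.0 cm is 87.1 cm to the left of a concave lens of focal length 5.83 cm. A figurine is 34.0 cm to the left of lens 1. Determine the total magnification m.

m = -0.349

Lens 1: 1/d_i1 = 1/(22.0) − 1/(34.0) = 0.01604, so d_i1 = 62.33 cm; m₁ = −d_i1/d_o1 = -1.833.
d_o2 = 87.1 − (62.33) = 24.77 cm.
f₂ = −5.83 cm (diverging).
Lens 2: 1/d_i2 = 1/(-5.83) − 1/(24.77) = -0.2119, so d_i2 = -4.719 cm; m₂ = −d_i2/d_o2 = +0.1905.
m = m₁·m₂ = (-1.833)(+0.1905) = -0.349.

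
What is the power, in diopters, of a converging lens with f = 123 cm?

f = 123 cm = 1.23 m.
P = 1/f = 1/(1.23 m) = +0.813 D.

P = +0.813 D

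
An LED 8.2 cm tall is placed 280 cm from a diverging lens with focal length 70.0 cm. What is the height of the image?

For a diverging lens, f = -70.0 cm.
1/d_i = 1/f − 1/d_o = 1/(-70.00) − 1/(280) = -0.01786, so d_i = -56.00 cm.
m = −d_i/d_o = +0.2000.
|h_i| = |m|·h_o = 0.2000 × 8.2 = 1.64 cm. The image is virtual, upright and reduced, on the same side as the object.

1.64 cm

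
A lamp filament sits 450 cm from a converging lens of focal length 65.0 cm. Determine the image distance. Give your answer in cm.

76.0 cm

Thin-lens equation: 1/q = 1/f − 1/p = 1/(65.00) − 1/(450) = 0.01538 − 0.002222 = 0.01316, so q = 76.0 cm.
The image is real, inverted and reduced, on the far side of the lens.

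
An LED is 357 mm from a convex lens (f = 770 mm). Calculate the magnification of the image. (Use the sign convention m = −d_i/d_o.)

1/d_i = 1/f − 1/d_o = 1/(770.0) − 1/(357) = -0.001502, so d_i = -665.6 mm.
m = −d_i/d_o = −(-665.6)/(357) = +1.86.
The image is virtual, upright and enlarged, on the same side as the object.

m = +1.86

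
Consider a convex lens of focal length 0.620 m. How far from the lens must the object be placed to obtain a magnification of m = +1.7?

m = −d_i/d_o ⇒ d_i = −m·d_o.
1/f = 1/d_o + 1/d_i = 1/d_o − 1/(m·d_o) = (1 − 1/m)/d_o, so d_o = f(1 − 1/m) = (0.6200)(1 − 1/(+1.7)) = 0.255 m.

0.255 m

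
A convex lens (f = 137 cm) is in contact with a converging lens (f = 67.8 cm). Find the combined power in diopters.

P = +2.20 D

P₁ = 1/f₁ = 1/(1.37 m) = +0.7299 D; P₂ = 1/f₂ = 1/(0.678 m) = +1.475 D.
For thin lenses in contact, P = P₁ + P₂ = (+0.7299) + (+1.475) = +2.20 D.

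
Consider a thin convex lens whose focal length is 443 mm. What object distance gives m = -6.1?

516 mm

m = −d_i/d_o ⇒ d_i = −m·d_o.
1/f = 1/d_o + 1/d_i = 1/d_o − 1/(m·d_o) = (1 − 1/m)/d_o, so d_o = f(1 − 1/m) = (443.0)(1 − 1/(-6.1)) = 516 mm.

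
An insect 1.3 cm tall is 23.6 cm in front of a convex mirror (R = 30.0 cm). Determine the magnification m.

m = +0.389

f = R/2 = 30.0/2 = 15.00 cm; for a convex mirror, f = -15.00 cm.
1/d_i = 1/f − 1/d_o = 1/(-15.00) − 1/(23.6) = -0.1090, so d_i = -9.171 cm.
m = −d_i/d_o = −(-9.171)/(23.6) = +0.389.
The image is virtual, upright and reduced, behind the mirror.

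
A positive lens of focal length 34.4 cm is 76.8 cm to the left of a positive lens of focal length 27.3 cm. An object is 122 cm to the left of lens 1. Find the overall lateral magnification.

Lens 1: 1/d_i1 = 1/(34.4) − 1/(122) = 0.02087, so d_i1 = 47.91 cm; m₁ = −d_i1/d_o1 = -0.3927.
d_o2 = 76.8 − (47.91) = 28.89 cm.
Lens 2: 1/d_i2 = 1/(27.3) − 1/(28.89) = 0.002016, so d_i2 = 496.0 cm; m₂ = −d_i2/d_o2 = -17.17.
m = m₁·m₂ = (-0.3927)(-17.17) = +6.74.

m = +6.74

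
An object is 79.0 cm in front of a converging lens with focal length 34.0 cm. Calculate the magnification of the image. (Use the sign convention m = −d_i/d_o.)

1/d_i = 1/f − 1/d_o = 1/(34.00) − 1/(79.0) = 0.01675, so d_i = 59.69 cm.
m = −d_i/d_o = −(59.69)/(79.0) = -0.756.
The image is real, inverted and reduced, on the far side of the lens.

m = -0.756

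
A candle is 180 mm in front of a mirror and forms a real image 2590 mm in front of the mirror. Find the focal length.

Real image ⇒ d_i = +2590 mm.
1/f = 1/d_o + 1/d_i = 1/(180) + 1/(2590) = 0.005942, so f = 168 mm.
Since f is positive, the mirror is concave.

f = 168 mm (concave)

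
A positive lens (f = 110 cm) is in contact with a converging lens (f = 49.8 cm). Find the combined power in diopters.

P₁ = 1/f₁ = 1/(1.10 m) = +0.9091 D; P₂ = 1/f₂ = 1/(0.498 m) = +2.008 D.
For thin lenses in contact, P = P₁ + P₂ = (+0.9091) + (+2.008) = +2.92 D.

P = +2.92 D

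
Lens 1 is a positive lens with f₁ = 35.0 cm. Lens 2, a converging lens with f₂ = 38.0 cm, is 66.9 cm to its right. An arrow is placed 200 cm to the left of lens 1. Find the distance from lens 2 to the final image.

Lens 1: 1/d_i1 = 1/f₁ − 1/d_o1 = 1/(35.0) − 1/(200) = 0.02357, so d_i1 = 42.42 cm.
The intermediate image is 42.42 cm to the right of lens 1, which is 66.9 − (42.42) = 24.48 cm to the left of lens 2, so d_o2 = +24.48 cm.
Lens 2: 1/d_i2 = 1/f₂ − 1/d_o2 = 1/(38.0) − 1/(24.48) = -0.01453, so d_i2 = -68.8 cm.
The final image is virtual, 68.8 cm to the left of lens 2 (overall magnification ≈ -0.60).

68.8 cm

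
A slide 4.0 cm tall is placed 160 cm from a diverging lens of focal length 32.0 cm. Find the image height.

For a diverging lens, f = -32.0 cm.
1/d_i = 1/f − 1/d_o = 1/(-32.00) − 1/(160) = -0.03750, so d_i = -26.67 cm.
m = −d_i/d_o = +0.1667.
|h_i| = |m|·h_o = 0.1667 × 4.0 = 0.667 cm. The image is virtual, upright and reduced, on the same side as the object.

0.667 cm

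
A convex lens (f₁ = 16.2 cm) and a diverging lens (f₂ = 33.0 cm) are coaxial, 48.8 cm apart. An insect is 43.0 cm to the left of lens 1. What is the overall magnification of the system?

Lens 1: 1/d_i1 = 1/(16.2) − 1/(43.0) = 0.03847, so d_i1 = 25.99 cm; m₁ = −d_i1/d_o1 = -0.6044.
d_o2 = 48.8 − (25.99) = 22.81 cm.
f₂ = −33.0 cm (diverging).
Lens 2: 1/d_i2 = 1/(-33.0) − 1/(22.81) = -0.07414, so d_i2 = -13.49 cm; m₂ = −d_i2/d_o2 = +0.5913.
m = m₁·m₂ = (-0.6044)(+0.5913) = -0.357.

m = -0.357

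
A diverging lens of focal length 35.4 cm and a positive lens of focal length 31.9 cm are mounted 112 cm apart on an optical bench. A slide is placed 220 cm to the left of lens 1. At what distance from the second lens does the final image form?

Lens 1 is diverging, so f₁ = −35.4 cm.
Lens 1: 1/d_i1 = 1/f₁ − 1/d_o1 = 1/(-35.4) − 1/(220) = -0.03279, so d_i1 = -30.49 cm.
The intermediate image is 30.49 cm to the left of lens 1 (virtual), which is 112 − (-30.49) = 142.5 cm to the left of lens 2, so d_o2 = +142.5 cm.
Lens 2: 1/d_i2 = 1/f₂ − 1/d_o2 = 1/(31.9) − 1/(142.5) = 0.02433, so d_i2 = 41.1 cm.
The final image is real, 41.1 cm to the right of lens 2 (overall magnification ≈ -0.040).

41.1 cm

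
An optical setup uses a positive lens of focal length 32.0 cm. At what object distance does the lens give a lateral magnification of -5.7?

37.6 cm

m = −d_i/d_o ⇒ d_i = −m·d_o.
1/f = 1/d_o + 1/d_i = 1/d_o − 1/(m·d_o) = (1 − 1/m)/d_o, so d_o = f(1 − 1/m) = (32.00)(1 − 1/(-5.7)) = 37.6 cm.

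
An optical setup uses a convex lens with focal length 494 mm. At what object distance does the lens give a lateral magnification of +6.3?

m = −d_i/d_o ⇒ d_i = −m·d_o.
1/f = 1/d_o + 1/d_i = 1/d_o − 1/(m·d_o) = (1 − 1/m)/d_o, so d_o = f(1 − 1/m) = (494.0)(1 − 1/(+6.3)) = 416 mm.

416 mm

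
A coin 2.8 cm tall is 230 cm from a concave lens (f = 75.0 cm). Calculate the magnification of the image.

For a concave lens, f = -75.0 cm.
1/d_i = 1/f − 1/d_o = 1/(-75.00) − 1/(230) = -0.01768, so d_i = -56.56 cm.
m = −d_i/d_o = −(-56.56)/(230) = +0.246.
The image is virtual, upright and reduced, on the same side as the object.

m = +0.246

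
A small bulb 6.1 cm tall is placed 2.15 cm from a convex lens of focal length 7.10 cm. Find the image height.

8.75 cm

1/d_i = 1/f − 1/d_o = 1/(7.100) − 1/(2.15) = -0.3243, so d_i = -3.084 cm.
m = −d_i/d_o = +1.434.
|h_i| = |m|·h_o = 1.434 × 6.1 = 8.75 cm. The image is virtual, upright and enlarged, on the same side as the object.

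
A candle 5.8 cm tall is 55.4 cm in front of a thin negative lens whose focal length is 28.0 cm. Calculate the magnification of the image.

For a negative lens, f = -28.0 cm.
1/d_i = 1/f − 1/d_o = 1/(-28.00) − 1/(55.4) = -0.05376, so d_i = -18.60 cm.
m = −d_i/d_o = −(-18.60)/(55.4) = +0.336.
The image is virtual, upright and reduced, on the same side as the object.

m = +0.336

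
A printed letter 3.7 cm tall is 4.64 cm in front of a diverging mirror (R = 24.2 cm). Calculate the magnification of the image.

f = R/2 = 24.2/2 = 12.10 cm; for a diverging mirror, f = -12.10 cm.
1/d_i = 1/f − 1/d_o = 1/(-12.10) − 1/(4.64) = -0.2982, so d_i = -3.354 cm.
m = −d_i/d_o = −(-3.354)/(4.64) = +0.723.
The image is virtual, upright and reduced, behind the mirror.

m = +0.723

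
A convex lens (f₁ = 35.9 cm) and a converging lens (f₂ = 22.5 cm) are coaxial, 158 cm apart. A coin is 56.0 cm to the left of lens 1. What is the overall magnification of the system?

m = +1.13

Lens 1: 1/d_i1 = 1/(35.9) − 1/(56.0) = 0.009998, so d_i1 = 100.0 cm; m₁ = −d_i1/d_o1 = -1.786.
d_o2 = 158 − (100.0) = 58.00 cm.
Lens 2: 1/d_i2 = 1/(22.5) − 1/(58.00) = 0.02720, so d_i2 = 36.76 cm; m₂ = −d_i2/d_o2 = -0.6338.
m = m₁·m₂ = (-1.786)(-0.6338) = +1.13.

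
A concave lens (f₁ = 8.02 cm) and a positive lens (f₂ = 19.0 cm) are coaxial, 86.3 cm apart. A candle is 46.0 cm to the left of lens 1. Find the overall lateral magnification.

f₁ = −8.02 cm (diverging).
Lens 1: 1/d_i1 = 1/(-8.02) − 1/(46.0) = -0.1464, so d_i1 = -6.829 cm; m₁ = −d_i1/d_o1 = +0.1485.
d_o2 = 86.3 − (-6.829) = 93.13 cm.
Lens 2: 1/d_i2 = 1/(19.0) − 1/(93.13) = 0.04189, so d_i2 = 23.87 cm; m₂ = −d_i2/d_o2 = -0.2563.
m = m₁·m₂ = (+0.1485)(-0.2563) = -0.0381.

m = -0.0381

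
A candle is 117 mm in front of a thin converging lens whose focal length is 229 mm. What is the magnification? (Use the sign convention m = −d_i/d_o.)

m = +2.04

1/d_i = 1/f − 1/d_o = 1/(229.0) − 1/(117) = -0.004180, so d_i = -239.2 mm.
m = −d_i/d_o = −(-239.2)/(117) = +2.04.
The image is virtual, upright and enlarged, on the same side as the object.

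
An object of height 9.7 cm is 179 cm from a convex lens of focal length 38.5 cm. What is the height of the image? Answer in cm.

1/d_i = 1/f − 1/d_o = 1/(38.50) − 1/(179) = 0.02039, so d_i = 49.05 cm.
m = −d_i/d_o = -0.2740.
|h_i| = |m|·h_o = 0.2740 × 9.7 = 2.66 cm. The image is real, inverted and reduced, on the far side of the lens.

2.66 cm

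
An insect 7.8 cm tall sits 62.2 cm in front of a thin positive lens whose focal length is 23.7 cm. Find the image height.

1/d_i = 1/f − 1/d_o = 1/(23.70) − 1/(62.2) = 0.02612, so d_i = 38.29 cm.
m = −d_i/d_o = -0.6156.
|h_i| = |m|·h_o = 0.6156 × 7.8 = 4.80 cm. The image is real, inverted and reduced, on the far side of the lens.

4.80 cm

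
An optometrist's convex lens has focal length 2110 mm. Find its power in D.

P = +0.474 D

f = 211 cm = 2.11 m.
P = 1/f = 1/(2.11 m) = +0.474 D.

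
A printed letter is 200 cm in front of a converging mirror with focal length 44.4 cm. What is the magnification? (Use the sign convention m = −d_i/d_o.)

1/d_i = 1/f − 1/d_o = 1/(44.40) − 1/(200) = 0.01752, so d_i = 57.07 cm.
m = −d_i/d_o = −(57.07)/(200) = -0.285.
The image is real, inverted and reduced, in front of the mirror.

m = -0.285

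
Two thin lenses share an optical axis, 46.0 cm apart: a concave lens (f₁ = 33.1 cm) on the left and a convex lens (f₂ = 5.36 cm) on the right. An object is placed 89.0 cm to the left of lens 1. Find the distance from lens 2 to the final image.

5.80 cm

Lens 1 is diverging, so f₁ = −33.1 cm.
Lens 1: 1/d_i1 = 1/f₁ − 1/d_o1 = 1/(-33.1) − 1/(89.0) = -0.04145, so d_i1 = -24.13 cm.
The intermediate image is 24.13 cm to the left of lens 1 (virtual), which is 46.0 − (-24.13) = 70.13 cm to the left of lens 2, so d_o2 = +70.13 cm.
Lens 2: 1/d_i2 = 1/f₂ − 1/d_o2 = 1/(5.36) − 1/(70.13) = 0.1723, so d_i2 = 5.80 cm.
The final image is real, 5.80 cm to the right of lens 2 (overall magnification ≈ -0.022).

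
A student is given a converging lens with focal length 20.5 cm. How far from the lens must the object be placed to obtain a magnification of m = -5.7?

m = −d_i/d_o ⇒ d_i = −m·d_o.
1/f = 1/d_o + 1/d_i = 1/d_o − 1/(m·d_o) = (1 − 1/m)/d_o, so d_o = f(1 − 1/m) = (20.50)(1 − 1/(-5.7)) = 24.1 cm.

24.1 cm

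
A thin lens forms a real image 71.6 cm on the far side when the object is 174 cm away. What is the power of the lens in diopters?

P = +1.97 D

d_i = +71.6 cm.
1/f = 1/d_o + 1/d_i = 1/(174) + 1/(71.6) = 0.01971 cm⁻¹.
f = 50.73 cm = 0.5073 m, so P = 1/f = +1.97 D.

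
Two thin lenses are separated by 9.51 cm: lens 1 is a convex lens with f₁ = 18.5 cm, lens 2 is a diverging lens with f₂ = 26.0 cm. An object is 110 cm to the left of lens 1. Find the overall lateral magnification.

m = -0.396

Lens 1: 1/d_i1 = 1/(18.5) − 1/(110) = 0.04496, so d_i1 = 22.24 cm; m₁ = −d_i1/d_o1 = -0.2022.
d_o2 = 9.51 − (22.24) = -12.73 cm (virtual object).
f₂ = −26.0 cm (diverging).
Lens 2: 1/d_i2 = 1/(-26.0) − 1/(-12.73) = 0.04009, so d_i2 = 24.94 cm; m₂ = −d_i2/d_o2 = +1.959.
m = m₁·m₂ = (-0.2022)(+1.959) = -0.396.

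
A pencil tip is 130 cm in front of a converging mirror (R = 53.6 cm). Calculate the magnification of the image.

f = R/2 = 53.6/2 = 26.80 cm.
1/d_i = 1/f − 1/d_o = 1/(26.80) − 1/(130) = 0.02962, so d_i = 33.76 cm.
m = −d_i/d_o = −(33.76)/(130) = -0.260.
The image is real, inverted and reduced, in front of the mirror.

m = -0.260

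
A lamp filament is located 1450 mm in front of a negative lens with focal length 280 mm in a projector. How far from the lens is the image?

235 mm

For a negative lens, f = -280 mm.
Lens equation: 1/s_i = 1/f − 1/s_o = 1/(-280.0) − 1/(1450) = -0.003571 − 0.0006897 = -0.004261, so s_i = -235 mm.
The image is virtual, upright and reduced, on the same side as the object.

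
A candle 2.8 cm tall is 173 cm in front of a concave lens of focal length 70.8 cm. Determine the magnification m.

m = +0.290

For a concave lens, f = -70.8 cm.
1/d_i = 1/f − 1/d_o = 1/(-70.80) − 1/(173) = -0.01990, so d_i = -50.24 cm.
m = −d_i/d_o = −(-50.24)/(173) = +0.290.
The image is virtual, upright and reduced, on the same side as the object.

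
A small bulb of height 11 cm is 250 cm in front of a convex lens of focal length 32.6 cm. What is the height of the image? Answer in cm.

1.65 cm

1/d_i = 1/f − 1/d_o = 1/(32.60) − 1/(250) = 0.02667, so d_i = 37.49 cm.
m = −d_i/d_o = -0.1500.
|h_i| = |m|·h_o = 0.1500 × 11 = 1.65 cm. The image is real, inverted and reduced, on the far side of the lens.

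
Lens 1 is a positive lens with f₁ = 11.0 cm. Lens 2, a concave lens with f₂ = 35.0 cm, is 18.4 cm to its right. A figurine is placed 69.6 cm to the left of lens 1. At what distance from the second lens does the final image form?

Lens 1: 1/d_i1 = 1/f₁ − 1/d_o1 = 1/(11.0) − 1/(69.6) = 0.07654, so d_i1 = 13.06 cm.
The intermediate image is 13.06 cm to the right of lens 1, which is 18.4 − (13.06) = 5.340 cm to the left of lens 2, so d_o2 = +5.340 cm.
Lens 2 is diverging, so f₂ = −35.0 cm.
Lens 2: 1/d_i2 = 1/f₂ − 1/d_o2 = 1/(-35.0) − 1/(5.340) = -0.2158, so d_i2 = -4.63 cm.
The final image is virtual, 4.63 cm to the left of lens 2 (overall magnification ≈ -0.16).

4.63 cm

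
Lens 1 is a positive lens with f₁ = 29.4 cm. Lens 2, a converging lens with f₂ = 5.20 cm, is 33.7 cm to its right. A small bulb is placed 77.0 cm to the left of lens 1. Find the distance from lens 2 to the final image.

3.78 cm

Lens 1: 1/d_i1 = 1/f₁ − 1/d_o1 = 1/(29.4) − 1/(77.0) = 0.02103, so d_i1 = 47.56 cm.
The intermediate image is 47.56 cm to the right of lens 1, which lies 13.86 cm to the right of lens 2 — a virtual object — so d_o2 = −13.86 cm.
Lens 2: 1/d_i2 = 1/f₂ − 1/d_o2 = 1/(5.20) − 1/(-13.86) = 0.2645, so d_i2 = 3.78 cm.
The final image is real, 3.78 cm to the right of lens 2 (overall magnification ≈ -0.17).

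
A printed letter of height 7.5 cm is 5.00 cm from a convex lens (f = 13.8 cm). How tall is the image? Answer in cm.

1/d_i = 1/f − 1/d_o = 1/(13.80) − 1/(5.00) = -0.1275, so d_i = -7.841 cm.
m = −d_i/d_o = +1.568.
|h_i| = |m|·h_o = 1.568 × 7.5 = 11.8 cm. The image is virtual, upright and enlarged, on the same side as the object.

11.8 cm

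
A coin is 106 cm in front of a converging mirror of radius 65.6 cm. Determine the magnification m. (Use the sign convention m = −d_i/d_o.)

m = -0.448

f = R/2 = 65.6/2 = 32.80 cm.
1/d_i = 1/f − 1/d_o = 1/(32.80) − 1/(106) = 0.02105, so d_i = 47.50 cm.
m = −d_i/d_o = −(47.50)/(106) = -0.448.
The image is real, inverted and reduced, in front of the mirror.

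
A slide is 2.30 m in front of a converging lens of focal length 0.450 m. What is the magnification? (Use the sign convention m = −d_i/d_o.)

m = -0.243

1/d_i = 1/f − 1/d_o = 1/(0.4500) − 1/(2.30) = 1.787, so d_i = 0.5595 m.
m = −d_i/d_o = −(0.5595)/(2.30) = -0.243.
The image is real, inverted and reduced, on the far side of the lens.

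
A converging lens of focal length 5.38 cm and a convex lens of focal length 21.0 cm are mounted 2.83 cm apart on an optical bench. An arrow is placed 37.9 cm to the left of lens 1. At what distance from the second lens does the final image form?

Lens 1: 1/d_i1 = 1/f₁ − 1/d_o1 = 1/(5.38) − 1/(37.9) = 0.1595, so d_i1 = 6.270 cm.
The intermediate image is 6.270 cm to the right of lens 1, which lies 3.440 cm to the right of lens 2 — a virtual object — so d_o2 = −3.440 cm.
Lens 2: 1/d_i2 = 1/f₂ − 1/d_o2 = 1/(21.0) − 1/(-3.440) = 0.3383, so d_i2 = 2.96 cm.
The final image is real, 2.96 cm to the right of lens 2 (overall magnification ≈ -0.14).

2.96 cm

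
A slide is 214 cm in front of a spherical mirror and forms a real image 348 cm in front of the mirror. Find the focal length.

Real image ⇒ d_i = +348 cm.
1/f = 1/d_o + 1/d_i = 1/(214) + 1/(348) = 0.007546, so f = 133 cm.
Since f is positive, the spherical mirror is concave.

f = 133 cm (concave)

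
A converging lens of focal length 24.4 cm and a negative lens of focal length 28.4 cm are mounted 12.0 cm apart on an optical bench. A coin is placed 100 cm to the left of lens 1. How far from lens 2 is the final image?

70.9 cm

Lens 1: 1/d_i1 = 1/f₁ − 1/d_o1 = 1/(24.4) − 1/(100) = 0.03098, so d_i1 = 32.28 cm.
The intermediate image is 32.28 cm to the right of lens 1, which lies 20.28 cm to the right of lens 2 — a virtual object — so d_o2 = −20.28 cm.
Lens 2 is diverging, so f₂ = −28.4 cm.
Lens 2: 1/d_i2 = 1/f₂ − 1/d_o2 = 1/(-28.4) − 1/(-20.28) = 0.01410, so d_i2 = 70.9 cm.
The final image is real, 70.9 cm to the right of lens 2 (overall magnification ≈ -1.1).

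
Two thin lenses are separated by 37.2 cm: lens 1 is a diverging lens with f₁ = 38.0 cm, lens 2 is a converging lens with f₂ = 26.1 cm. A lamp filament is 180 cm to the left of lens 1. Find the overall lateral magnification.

m = -0.107

f₁ = −38.0 cm (diverging).
Lens 1: 1/d_i1 = 1/(-38.0) − 1/(180) = -0.03187, so d_i1 = -31.38 cm; m₁ = −d_i1/d_o1 = +0.1743.
d_o2 = 37.2 − (-31.38) = 68.58 cm.
Lens 2: 1/d_i2 = 1/(26.1) − 1/(68.58) = 0.02373, so d_i2 = 42.14 cm; m₂ = −d_i2/d_o2 = -0.6144.
m = m₁·m₂ = (+0.1743)(-0.6144) = -0.107.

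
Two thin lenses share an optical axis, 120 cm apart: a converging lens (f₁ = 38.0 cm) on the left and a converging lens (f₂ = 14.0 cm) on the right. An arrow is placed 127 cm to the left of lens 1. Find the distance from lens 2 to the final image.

17.8 cm

Lens 1: 1/d_i1 = 1/f₁ − 1/d_o1 = 1/(38.0) − 1/(127) = 0.01844, so d_i1 = 54.22 cm.
The intermediate image is 54.22 cm to the right of lens 1, which is 120 − (54.22) = 65.78 cm to the left of lens 2, so d_o2 = +65.78 cm.
Lens 2: 1/d_i2 = 1/f₂ − 1/d_o2 = 1/(14.0) − 1/(65.78) = 0.05623, so d_i2 = 17.8 cm.
The final image is real, 17.8 cm to the right of lens 2 (overall magnification ≈ 0.12).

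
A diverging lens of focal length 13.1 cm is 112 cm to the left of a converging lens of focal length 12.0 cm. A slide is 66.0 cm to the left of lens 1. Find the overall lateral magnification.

f₁ = −13.1 cm (diverging).
Lens 1: 1/d_i1 = 1/(-13.1) − 1/(66.0) = -0.09149, so d_i1 = -10.93 cm; m₁ = −d_i1/d_o1 = +0.1656.
d_o2 = 112 − (-10.93) = 122.9 cm.
Lens 2: 1/d_i2 = 1/(12.0) − 1/(122.9) = 0.07520, so d_i2 = 13.30 cm; m₂ = −d_i2/d_o2 = -0.1082.
m = m₁·m₂ = (+0.1656)(-0.1082) = -0.0179.

m = -0.0179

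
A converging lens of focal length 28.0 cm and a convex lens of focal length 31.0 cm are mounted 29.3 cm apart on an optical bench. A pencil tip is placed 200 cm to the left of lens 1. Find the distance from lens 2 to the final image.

2.95 cm

Lens 1: 1/d_i1 = 1/f₁ − 1/d_o1 = 1/(28.0) − 1/(200) = 0.03071, so d_i1 = 32.56 cm.
The intermediate image is 32.56 cm to the right of lens 1, which lies 3.260 cm to the right of lens 2 — a virtual object — so d_o2 = −3.260 cm.
Lens 2: 1/d_i2 = 1/f₂ − 1/d_o2 = 1/(31.0) − 1/(-3.260) = 0.3390, so d_i2 = 2.95 cm.
The final image is real, 2.95 cm to the right of lens 2 (overall magnification ≈ -0.15).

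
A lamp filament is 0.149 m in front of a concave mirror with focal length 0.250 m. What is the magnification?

m = +2.48

1/d_i = 1/f − 1/d_o = 1/(0.2500) − 1/(0.149) = -2.711, so d_i = -0.3688 m.
m = −d_i/d_o = −(-0.3688)/(0.149) = +2.48.
The image is virtual, upright and enlarged, behind the mirror.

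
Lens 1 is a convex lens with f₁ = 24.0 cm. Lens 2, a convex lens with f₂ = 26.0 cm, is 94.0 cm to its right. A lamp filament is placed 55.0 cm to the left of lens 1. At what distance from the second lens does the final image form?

52.6 cm

Lens 1: 1/d_i1 = 1/f₁ − 1/d_o1 = 1/(24.0) − 1/(55.0) = 0.02348, so d_i1 = 42.58 cm.
The intermediate image is 42.58 cm to the right of lens 1, which is 94.0 − (42.58) = 51.42 cm to the left of lens 2, so d_o2 = +51.42 cm.
Lens 2: 1/d_i2 = 1/f₂ − 1/d_o2 = 1/(26.0) − 1/(51.42) = 0.01901, so d_i2 = 52.6 cm.
The final image is real, 52.6 cm to the right of lens 2 (overall magnification ≈ 0.79).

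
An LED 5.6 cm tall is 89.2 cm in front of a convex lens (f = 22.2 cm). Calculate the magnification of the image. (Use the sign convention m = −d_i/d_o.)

1/d_i = 1/f − 1/d_o = 1/(22.20) − 1/(89.2) = 0.03383, so d_i = 29.56 cm.
m = −d_i/d_o = −(29.56)/(89.2) = -0.331.
The image is real, inverted and reduced, on the far side of the lens.

m = -0.331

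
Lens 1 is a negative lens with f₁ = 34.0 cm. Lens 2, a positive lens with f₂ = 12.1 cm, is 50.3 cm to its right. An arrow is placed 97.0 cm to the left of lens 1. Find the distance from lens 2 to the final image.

14.4 cm

Lens 1 is diverging, so f₁ = −34.0 cm.
Lens 1: 1/d_i1 = 1/f₁ − 1/d_o1 = 1/(-34.0) − 1/(97.0) = -0.03972, so d_i1 = -25.18 cm.
The intermediate image is 25.18 cm to the left of lens 1 (virtual), which is 50.3 − (-25.18) = 75.48 cm to the left of lens 2, so d_o2 = +75.48 cm.
Lens 2: 1/d_i2 = 1/f₂ − 1/d_o2 = 1/(12.1) − 1/(75.48) = 0.06940, so d_i2 = 14.4 cm.
The final image is real, 14.4 cm to the right of lens 2 (overall magnification ≈ -0.050).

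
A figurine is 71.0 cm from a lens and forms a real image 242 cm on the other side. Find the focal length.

Real image ⇒ d_i = +242 cm.
1/f = 1/d_o + 1/d_i = 1/(71.0) + 1/(242) = 0.01822, so f = 54.9 cm.
Since f is positive, the lens is converging.

f = 54.9 cm (converging)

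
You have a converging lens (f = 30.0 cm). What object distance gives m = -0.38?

m = −d_i/d_o ⇒ d_i = −m·d_o.
1/f = 1/d_o + 1/d_i = 1/d_o − 1/(m·d_o) = (1 − 1/m)/d_o, so d_o = f(1 − 1/m) = (30.00)(1 − 1/(-0.38)) = 109 cm.

109 cm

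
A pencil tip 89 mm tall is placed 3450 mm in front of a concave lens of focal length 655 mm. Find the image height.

For a concave lens, f = -655 mm.
1/d_i = 1/f − 1/d_o = 1/(-655.0) − 1/(3450) = -0.001817, so d_i = -550.5 mm.
m = −d_i/d_o = +0.1596.
|h_i| = |m|·h_o = 0.1596 × 89 = 14.2 mm. The image is virtual, upright and reduced, on the same side as the object.

14.2 mm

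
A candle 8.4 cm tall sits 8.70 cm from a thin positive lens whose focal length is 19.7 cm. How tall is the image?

1/d_i = 1/f − 1/d_o = 1/(19.70) − 1/(8.70) = -0.06418, so d_i = -15.58 cm.
m = −d_i/d_o = +1.791.
|h_i| = |m|·h_o = 1.791 × 8.4 = 15.0 cm. The image is virtual, upright and enlarged, on the same side as the object.

15.0 cm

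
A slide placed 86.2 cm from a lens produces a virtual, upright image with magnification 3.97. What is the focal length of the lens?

m = −d_i/d_o ⇒ d_i = −m·d_o = −(+3.97)·(86.2) = -342.2 cm.
1/f = 1/d_o + 1/d_i = 1/(86.2) + 1/(-342.2) = 0.008679, so f = 115 cm.
Since f is positive, the lens is converging.

f = 115 cm (converging)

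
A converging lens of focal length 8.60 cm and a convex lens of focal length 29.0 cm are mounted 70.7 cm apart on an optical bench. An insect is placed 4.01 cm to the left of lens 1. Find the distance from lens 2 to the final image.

46.1 cm

Lens 1: 1/d_i1 = 1/f₁ − 1/d_o1 = 1/(8.60) − 1/(4.01) = -0.1331, so d_i1 = -7.513 cm.
The intermediate image is 7.513 cm to the left of lens 1 (virtual), which is 70.7 − (-7.513) = 78.21 cm to the left of lens 2, so d_o2 = +78.21 cm.
Lens 2: 1/d_i2 = 1/f₂ − 1/d_o2 = 1/(29.0) − 1/(78.21) = 0.02170, so d_i2 = 46.1 cm.
The final image is real, 46.1 cm to the right of lens 2 (overall magnification ≈ -1.1).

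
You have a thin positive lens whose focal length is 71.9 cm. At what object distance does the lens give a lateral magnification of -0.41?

247 cm

m = −d_i/d_o ⇒ d_i = −m·d_o.
1/f = 1/d_o + 1/d_i = 1/d_o − 1/(m·d_o) = (1 − 1/m)/d_o, so d_o = f(1 − 1/m) = (71.90)(1 − 1/(-0.41)) = 247 cm.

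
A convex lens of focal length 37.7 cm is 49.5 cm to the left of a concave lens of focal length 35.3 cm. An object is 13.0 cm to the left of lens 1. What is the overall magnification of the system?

m = +0.515

Lens 1: 1/d_i1 = 1/(37.7) − 1/(13.0) = -0.05040, so d_i1 = -19.84 cm; m₁ = −d_i1/d_o1 = +1.526.
d_o2 = 49.5 − (-19.84) = 69.34 cm.
f₂ = −35.3 cm (diverging).
Lens 2: 1/d_i2 = 1/(-35.3) − 1/(69.34) = -0.04275, so d_i2 = -23.39 cm; m₂ = −d_i2/d_o2 = +0.3373.
m = m₁·m₂ = (+1.526)(+0.3373) = +0.515.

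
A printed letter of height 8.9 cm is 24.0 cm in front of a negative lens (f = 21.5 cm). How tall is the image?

For a negative lens, f = -21.5 cm.
1/d_i = 1/f − 1/d_o = 1/(-21.50) − 1/(24.0) = -0.08818, so d_i = -11.34 cm.
m = −d_i/d_o = +0.4725.
|h_i| = |m|·h_o = 0.4725 × 8.9 = 4.21 cm. The image is virtual, upright and reduced, on the same side as the object.

4.21 cm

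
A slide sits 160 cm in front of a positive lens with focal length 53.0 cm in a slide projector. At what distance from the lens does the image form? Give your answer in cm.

Thin-lens equation: 1/d_i = 1/f − 1/d_o = 1/(53.00) − 1/(160) = 0.01887 − 0.006250 = 0.01262, so d_i = 79.3 cm.
The image is real, inverted and reduced, on the far side of the lens.

79.3 cm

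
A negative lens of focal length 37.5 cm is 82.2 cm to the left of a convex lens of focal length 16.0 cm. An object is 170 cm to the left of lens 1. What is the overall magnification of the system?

m = -0.0298

f₁ = −37.5 cm (diverging).
Lens 1: 1/d_i1 = 1/(-37.5) − 1/(170) = -0.03255, so d_i1 = -30.72 cm; m₁ = −d_i1/d_o1 = +0.1807.
d_o2 = 82.2 − (-30.72) = 112.9 cm.
Lens 2: 1/d_i2 = 1/(16.0) − 1/(112.9) = 0.05364, so d_i2 = 18.64 cm; m₂ = −d_i2/d_o2 = -0.1651.
m = m₁·m₂ = (+0.1807)(-0.1651) = -0.0298.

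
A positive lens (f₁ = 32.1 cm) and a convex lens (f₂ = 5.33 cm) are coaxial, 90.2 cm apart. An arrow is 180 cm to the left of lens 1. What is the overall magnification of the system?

m = +0.0253

Lens 1: 1/d_i1 = 1/(32.1) − 1/(180) = 0.02560, so d_i1 = 39.07 cm; m₁ = −d_i1/d_o1 = -0.2171.
d_o2 = 90.2 − (39.07) = 51.13 cm.
Lens 2: 1/d_i2 = 1/(5.33) − 1/(51.13) = 0.1681, so d_i2 = 5.950 cm; m₂ = −d_i2/d_o2 = -0.1164.
m = m₁·m₂ = (-0.2171)(-0.1164) = +0.0253.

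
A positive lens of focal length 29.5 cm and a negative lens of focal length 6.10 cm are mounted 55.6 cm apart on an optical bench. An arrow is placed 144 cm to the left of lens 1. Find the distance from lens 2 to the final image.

Lens 1: 1/d_i1 = 1/f₁ − 1/d_o1 = 1/(29.5) − 1/(144) = 0.02695, so d_i1 = 37.10 cm.
The intermediate image is 37.10 cm to the right of lens 1, which is 55.6 − (37.10) = 18.50 cm to the left of lens 2, so d_o2 = +18.50 cm.
Lens 2 is diverging, so f₂ = −6.10 cm.
Lens 2: 1/d_i2 = 1/f₂ − 1/d_o2 = 1/(-6.10) − 1/(18.50) = -0.2180, so d_i2 = -4.59 cm.
The final image is virtual, 4.59 cm to the left of lens 2 (overall magnification ≈ -0.064).

4.59 cm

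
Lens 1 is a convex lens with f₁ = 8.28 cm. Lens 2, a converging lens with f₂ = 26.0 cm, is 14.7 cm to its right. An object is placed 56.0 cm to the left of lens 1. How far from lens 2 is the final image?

Lens 1: 1/d_i1 = 1/f₁ − 1/d_o1 = 1/(8.28) − 1/(56.0) = 0.1029, so d_i1 = 9.717 cm.
The intermediate image is 9.717 cm to the right of lens 1, which is 14.7 − (9.717) = 4.983 cm to the left of lens 2, so d_o2 = +4.983 cm.
Lens 2: 1/d_i2 = 1/f₂ − 1/d_o2 = 1/(26.0) − 1/(4.983) = -0.1622, so d_i2 = -6.16 cm.
The final image is virtual, 6.16 cm to the left of lens 2 (overall magnification ≈ -0.21).

6.16 cm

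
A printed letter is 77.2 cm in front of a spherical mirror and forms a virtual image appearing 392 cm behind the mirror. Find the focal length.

f = 96.1 cm (concave)

Virtual image ⇒ d_i = −392 cm.
1/f = 1/d_o + 1/d_i = 1/(77.2) + 1/(-392) = 0.01040, so f = 96.1 cm.
Since f is positive, the spherical mirror is concave.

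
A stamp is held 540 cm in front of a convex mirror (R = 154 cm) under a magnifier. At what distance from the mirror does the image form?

f = R/2 = 154/2 = 77.00 cm; for a convex mirror, f = -77.00 cm.
Mirror equation: 1/q = 1/f − 1/p = 1/(-77.00) − 1/(540) = -0.01299 − 0.001852 = -0.01484, so q = -67.4 cm.
The image is virtual, upright and reduced, behind the mirror.

67.4 cm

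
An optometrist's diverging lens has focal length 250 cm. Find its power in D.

For a diverging lens, f = −250 cm.
f = -250 cm = -2.50 m.
P = 1/f = 1/(-2.50 m) = -0.400 D.

P = -0.400 D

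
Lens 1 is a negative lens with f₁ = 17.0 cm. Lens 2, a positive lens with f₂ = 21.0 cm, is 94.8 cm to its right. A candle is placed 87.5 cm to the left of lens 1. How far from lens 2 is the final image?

Lens 1 is diverging, so f₁ = −17.0 cm.
Lens 1: 1/d_i1 = 1/f₁ − 1/d_o1 = 1/(-17.0) − 1/(87.5) = -0.07025, so d_i1 = -14.23 cm.
The intermediate image is 14.23 cm to the left of lens 1 (virtual), which is 94.8 − (-14.23) = 109.0 cm to the left of lens 2, so d_o2 = +109.0 cm.
Lens 2: 1/d_i2 = 1/f₂ − 1/d_o2 = 1/(21.0) − 1/(109.0) = 0.03844, so d_i2 = 26.0 cm.
The final image is real, 26.0 cm to the right of lens 2 (overall magnification ≈ -0.039).

26.0 cm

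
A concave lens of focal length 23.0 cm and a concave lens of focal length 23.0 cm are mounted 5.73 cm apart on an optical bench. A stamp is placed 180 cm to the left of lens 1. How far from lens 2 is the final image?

12.2 cm

Lens 1 is diverging, so f₁ = −23.0 cm.
Lens 1: 1/d_i1 = 1/f₁ − 1/d_o1 = 1/(-23.0) − 1/(180) = -0.04903, so d_i1 = -20.39 cm.
The intermediate image is 20.39 cm to the left of lens 1 (virtual), which is 5.73 − (-20.39) = 26.12 cm to the left of lens 2, so d_o2 = +26.12 cm.
Lens 2 is diverging, so f₂ = −23.0 cm.
Lens 2: 1/d_i2 = 1/f₂ − 1/d_o2 = 1/(-23.0) − 1/(26.12) = -0.08176, so d_i2 = -12.2 cm.
The final image is virtual, 12.2 cm to the left of lens 2 (overall magnification ≈ 0.053).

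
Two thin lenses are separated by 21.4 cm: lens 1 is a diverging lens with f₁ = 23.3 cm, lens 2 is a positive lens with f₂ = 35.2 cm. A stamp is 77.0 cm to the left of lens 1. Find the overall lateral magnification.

f₁ = −23.3 cm (diverging).
Lens 1: 1/d_i1 = 1/(-23.3) − 1/(77.0) = -0.05591, so d_i1 = -17.89 cm; m₁ = −d_i1/d_o1 = +0.2323.
d_o2 = 21.4 − (-17.89) = 39.29 cm.
Lens 2: 1/d_i2 = 1/(35.2) − 1/(39.29) = 0.002957, so d_i2 = 338.1 cm; m₂ = −d_i2/d_o2 = -8.606.
m = m₁·m₂ = (+0.2323)(-8.606) = -2.00.

m = -2.00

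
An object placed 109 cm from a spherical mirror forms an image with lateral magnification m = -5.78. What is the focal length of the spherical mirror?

m = −d_i/d_o ⇒ d_i = −m·d_o = −(-5.78)·(109) = 630.0 cm.
1/f = 1/d_o + 1/d_i = 1/(109) + 1/(630.0) = 0.01076, so f = 92.9 cm.
Since f is positive, the spherical mirror is concave.

f = 92.9 cm (concave)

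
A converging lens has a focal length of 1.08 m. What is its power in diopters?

P = 1/f = 1/(1.08 m) = +0.926 D.

P = +0.926 D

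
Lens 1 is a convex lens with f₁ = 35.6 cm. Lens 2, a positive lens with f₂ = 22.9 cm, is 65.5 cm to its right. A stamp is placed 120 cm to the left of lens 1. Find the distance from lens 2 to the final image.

42.5 cm

Lens 1: 1/d_i1 = 1/f₁ − 1/d_o1 = 1/(35.6) − 1/(120) = 0.01976, so d_i1 = 50.62 cm.
The intermediate image is 50.62 cm to the right of lens 1, which is 65.5 − (50.62) = 14.88 cm to the left of lens 2, so d_o2 = +14.88 cm.
Lens 2: 1/d_i2 = 1/f₂ − 1/d_o2 = 1/(22.9) − 1/(14.88) = -0.02354, so d_i2 = -42.5 cm.
The final image is virtual, 42.5 cm to the left of lens 2 (overall magnification ≈ -1.2).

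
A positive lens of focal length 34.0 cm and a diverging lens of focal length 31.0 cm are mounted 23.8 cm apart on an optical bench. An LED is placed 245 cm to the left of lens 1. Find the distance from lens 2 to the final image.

Lens 1: 1/d_i1 = 1/f₁ − 1/d_o1 = 1/(34.0) − 1/(245) = 0.02533, so d_i1 = 39.48 cm.
The intermediate image is 39.48 cm to the right of lens 1, which lies 15.68 cm to the right of lens 2 — a virtual object — so d_o2 = −15.68 cm.
Lens 2 is diverging, so f₂ = −31.0 cm.
Lens 2: 1/d_i2 = 1/f₂ − 1/d_o2 = 1/(-31.0) − 1/(-15.68) = 0.03152, so d_i2 = 31.7 cm.
The final image is real, 31.7 cm to the right of lens 2 (overall magnification ≈ -0.33).

31.7 cm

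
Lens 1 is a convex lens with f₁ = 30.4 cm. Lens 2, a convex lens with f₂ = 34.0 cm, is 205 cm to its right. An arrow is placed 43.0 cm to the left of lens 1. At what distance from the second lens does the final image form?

Lens 1: 1/d_i1 = 1/f₁ − 1/d_o1 = 1/(30.4) − 1/(43.0) = 0.009639, so d_i1 = 103.7 cm.
The intermediate image is 103.7 cm to the right of lens 1, which is 205 − (103.7) = 101.3 cm to the left of lens 2, so d_o2 = +101.3 cm.
Lens 2: 1/d_i2 = 1/f₂ − 1/d_o2 = 1/(34.0) − 1/(101.3) = 0.01954, so d_i2 = 51.2 cm.
The final image is real, 51.2 cm to the right of lens 2 (overall magnification ≈ 1.2).

51.2 cm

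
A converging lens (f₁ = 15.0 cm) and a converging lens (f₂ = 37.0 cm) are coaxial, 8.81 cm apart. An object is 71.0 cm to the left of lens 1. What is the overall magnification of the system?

Lens 1: 1/d_i1 = 1/(15.0) − 1/(71.0) = 0.05258, so d_i1 = 19.02 cm; m₁ = −d_i1/d_o1 = -0.2679.
d_o2 = 8.81 − (19.02) = -10.21 cm (virtual object).
Lens 2: 1/d_i2 = 1/(37.0) − 1/(-10.21) = 0.1250, so d_i2 = 8.002 cm; m₂ = −d_i2/d_o2 = +0.7837.
m = m₁·m₂ = (-0.2679)(+0.7837) = -0.210.

m = -0.210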